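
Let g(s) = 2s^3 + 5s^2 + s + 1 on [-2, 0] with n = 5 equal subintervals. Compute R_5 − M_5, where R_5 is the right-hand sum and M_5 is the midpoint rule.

R_5 = 4.88.
M_5 = 5.36.
R_5 − M_5 = -0.48.

-0.48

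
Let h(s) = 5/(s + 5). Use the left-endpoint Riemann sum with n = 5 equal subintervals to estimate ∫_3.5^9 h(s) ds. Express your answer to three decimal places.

Δs = (9 − 3.5)/5 = 1.1.
Left endpoints: 3.5, 4.6, 5.7, 6.8, 7.9.
h(3.5) = 10/17, h(4.6) = 25/48, h(5.7) = 50/107, h(6.8) = 25/59, h(7.9) = 50/129.
Sum = Δs · [h(3.5) + h(4.6) + h(5.7) + h(6.8) + h(7.9)].
Sum ≈ 2.626.

2.626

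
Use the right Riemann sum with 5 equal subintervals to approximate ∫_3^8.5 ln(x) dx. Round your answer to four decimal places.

Δx = (8.5 − 3)/5 = 1.1.
Right endpoints: 4.1, 5.2, 6.3, 7.4, 8.5.
f(4.1) ≈ 1.4110, f(5.2) ≈ 1.6487, f(6.3) ≈ 1.8405, f(7.4) ≈ 2.0015, f(8.5) ≈ 2.1401.
Sum = Δx · [f(4.1) + f(5.2) + f(6.3) + f(7.4) + f(8.5)].
Sum ≈ 9.9459.

9.9459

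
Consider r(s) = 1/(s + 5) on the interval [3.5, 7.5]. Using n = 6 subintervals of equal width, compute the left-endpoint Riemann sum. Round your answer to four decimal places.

Δs = (7.5 − 3.5)/6 = 2/3.
Left endpoints: 3.5, 25/6, 29/6, 5.5, 37/6, 41/6.
r(3.5) = 2/17, r(25/6) = 6/55, r(29/6) = 6/59, r(5.5) = 2/21, r(37/6) = 6/67, r(41/6) = 6/71.
Sum = Δs · [r(3.5) + r(25/6) + r(29/6) + ...].
Sum ≈ 0.3985.

0.3985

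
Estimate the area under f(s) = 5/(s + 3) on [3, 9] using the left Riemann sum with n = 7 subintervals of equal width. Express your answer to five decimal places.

3.65067

Δs = (9 − 3)/7 = 6/7.
Left endpoints: 3, 27/7, 33/7, 39/7, 45/7, 51/7, 57/7.
f(3) = 5/6, f(27/7) = 35/48, f(33/7) = 35/54, f(39/7) = 7/12, f(45/7) = 35/66, f(51/7) = 35/72, f(57/7) = 35/78.
Sum = Δs · [f(3) + f(27/7) + f(33/7) + ...].
Sum ≈ 3.65067.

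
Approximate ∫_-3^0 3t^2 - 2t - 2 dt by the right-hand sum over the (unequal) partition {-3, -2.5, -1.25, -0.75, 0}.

Subinterval widths: 0.5, 1.25, 0.5, 0.75.
Right endpoints: -2.5, -1.25, -0.75, 0.
f(-2.5) = 21.75, f(-1.25) = 5.1875, f(-0.75) = 1.1875, f(0) = -2.
Sum = Σ Δt_i · f(t_i).
Sum = 16.453125.

16.453125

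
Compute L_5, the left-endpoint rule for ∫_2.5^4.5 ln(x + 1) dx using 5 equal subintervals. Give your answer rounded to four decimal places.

Δx = (4.5 − 2.5)/5 = 0.4.
Left endpoints: 2.5, 2.9, 3.3, 3.7, 4.1.
f(2.5) ≈ 1.2528, f(2.9) ≈ 1.3610, f(3.3) ≈ 1.4586, f(3.7) ≈ 1.5476, f(4.1) ≈ 1.6292.
Sum = Δx · [f(2.5) + f(2.9) + f(3.3) + f(3.7) + f(4.1)].
Sum ≈ 2.8997.

2.8997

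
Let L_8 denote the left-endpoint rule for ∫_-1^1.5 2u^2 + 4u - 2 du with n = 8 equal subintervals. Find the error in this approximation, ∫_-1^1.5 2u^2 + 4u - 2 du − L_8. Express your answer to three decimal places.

Exact integral: ∫_-1^1.5 f(u) du ≈ 0.41667.
L_8 ≈ -1.45508.
Error ≈ 0.41667 − (-1.45508) ≈ 1.872.

1.872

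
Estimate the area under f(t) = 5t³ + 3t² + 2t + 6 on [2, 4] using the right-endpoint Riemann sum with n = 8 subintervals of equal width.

421

Δt = (4 − 2)/8 = 0.25.
Right endpoints: 2.25, 2.5, 2.75, 3, 3.25, 3.5, 3.75, 4.
f(2.25) = 82.640625, f(2.5) = 107.875, f(2.75) = 138.171875, f(3) = 174, f(3.25) = 215.828125, f(3.5) = 264.125, f(3.75) = 319.359375, f(4) = 382.
Sum = Δt · [f(2.25) + f(2.5) + f(2.75) + ...].
Sum = 421.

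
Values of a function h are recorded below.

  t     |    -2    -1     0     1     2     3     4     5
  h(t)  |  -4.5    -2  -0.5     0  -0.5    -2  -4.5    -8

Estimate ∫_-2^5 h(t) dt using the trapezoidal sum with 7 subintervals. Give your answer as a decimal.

-15.75

Δt = 1.
T_7 = (1/2)·[(-4.5) + 2·(-2) + 2·(-0.5) + 2·0 + 2·(-0.5) + 2·(-2) + 2·(-4.5) + (-8)] = -15.75.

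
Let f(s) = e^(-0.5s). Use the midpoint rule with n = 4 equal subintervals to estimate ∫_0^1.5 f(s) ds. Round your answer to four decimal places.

1.0537

Δs = (1.5 − 0)/4 = 0.375.
Midpoints: 0.1875, 0.5625, 0.9375, 1.3125.
f(0.1875) ≈ 0.9105, f(0.5625) ≈ 0.7548, f(0.9375) ≈ 0.6258, f(1.3125) ≈ 0.5188.
Sum = Δs · [f(0.1875) + f(0.5625) + f(0.9375) + f(1.3125)].
Sum ≈ 1.0537.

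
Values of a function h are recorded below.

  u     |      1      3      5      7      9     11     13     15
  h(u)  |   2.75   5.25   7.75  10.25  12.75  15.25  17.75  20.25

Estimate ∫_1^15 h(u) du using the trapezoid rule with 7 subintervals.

161

Δu = 2.
T_7 = (2/2)·[2.75 + 2·5.25 + 2·7.75 + 2·10.25 + 2·12.75 + 2·15.25 + 2·17.75 + 20.25] = 161.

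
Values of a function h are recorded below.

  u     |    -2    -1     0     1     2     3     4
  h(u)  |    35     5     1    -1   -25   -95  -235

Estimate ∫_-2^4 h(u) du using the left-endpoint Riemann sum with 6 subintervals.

Δu = 1.
Sum = 1·[35 + 5 + 1 + (-1) + (-25) + (-95)] = -80.

-80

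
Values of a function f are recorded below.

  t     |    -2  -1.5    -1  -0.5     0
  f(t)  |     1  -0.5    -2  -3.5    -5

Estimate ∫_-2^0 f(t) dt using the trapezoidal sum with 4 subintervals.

Δt = 0.5.
T_4 = (0.5/2)·[1 + 2·(-0.5) + 2·(-2) + 2·(-3.5) + (-5)] = -4.

-4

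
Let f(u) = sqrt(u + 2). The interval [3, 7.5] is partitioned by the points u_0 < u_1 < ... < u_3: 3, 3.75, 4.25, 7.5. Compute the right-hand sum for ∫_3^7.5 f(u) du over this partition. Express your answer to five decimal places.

Subinterval widths: 0.75, 0.5, 3.25.
Right endpoints: 3.75, 4.25, 7.5.
f(3.75) ≈ 2.39792, f(4.25) ≈ 2.50000, f(7.5) ≈ 3.08221.
Sum = Σ Δu_i · f(u_i).
Sum ≈ 13.06561.

13.06561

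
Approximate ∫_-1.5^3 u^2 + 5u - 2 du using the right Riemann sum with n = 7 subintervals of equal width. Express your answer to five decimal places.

27.71173

Δu = (3 − (-1.5))/7 = 9/14.
Right endpoints: -6/7, -3/14, 3/7, 15/14, 12/7, 33/14, 3.
f(-6/7) = -272/49, f(-3/14) = -593/196, f(3/7) = 16/49, f(15/14) = 883/196, f(12/7) = 466/49, f(33/14) = 3007/196, f(3) = 22.
Sum = Δu · [f(-6/7) + f(-3/14) + f(3/7) + ...].
Sum ≈ 27.71173.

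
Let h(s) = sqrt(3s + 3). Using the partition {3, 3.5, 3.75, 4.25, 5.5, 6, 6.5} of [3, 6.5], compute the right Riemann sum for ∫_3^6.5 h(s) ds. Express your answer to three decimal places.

Subinterval widths: 0.5, 0.25, 0.5, 1.25, 0.5, 0.5.
Right endpoints: 3.5, 3.75, 4.25, 5.5, 6, 6.5.
h(3.5) ≈ 3.674, h(3.75) ≈ 3.775, h(4.25) ≈ 3.969, h(5.5) ≈ 4.416, h(6) ≈ 4.583, h(6.5) ≈ 4.743.
Sum = Σ Δs_i · h(s_i).
Sum ≈ 14.948.

14.948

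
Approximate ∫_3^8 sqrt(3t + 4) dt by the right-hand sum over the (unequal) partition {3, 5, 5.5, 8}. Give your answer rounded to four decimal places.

Subinterval widths: 2, 0.5, 2.5.
Right endpoints: 5, 5.5, 8.
f(5) ≈ 4.3589, f(5.5) ≈ 4.5277, f(8) ≈ 5.2915.
Sum = Σ Δt_i · f(t_i).
Sum ≈ 24.2104.

24.2104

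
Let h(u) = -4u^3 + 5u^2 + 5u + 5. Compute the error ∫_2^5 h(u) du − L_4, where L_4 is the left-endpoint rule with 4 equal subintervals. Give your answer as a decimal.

Exact integral: ∫_2^5 h(u) du = -346.5.
L_4 = -226.40625.
Error = -346.5 − (-226.40625) = -120.09375.

-120.09375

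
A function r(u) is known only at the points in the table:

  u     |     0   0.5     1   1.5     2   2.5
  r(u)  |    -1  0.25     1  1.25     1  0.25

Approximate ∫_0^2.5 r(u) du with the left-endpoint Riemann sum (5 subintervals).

1.25

Δu = 0.5.
Sum = 0.5·[(-1) + 0.25 + 1 + 1.25 + 1] = 1.25.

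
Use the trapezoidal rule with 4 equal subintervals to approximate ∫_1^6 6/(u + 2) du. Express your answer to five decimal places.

5.95820

Δu = (6 − 1)/4 = 1.25.
f(1) = 2, f(2.25) = 24/17, f(3.5) = 12/11, f(4.75) = 8/9, f(6) = 0.75.
T_4 = (Δu/2)·[f(u_0) + 2f(u_1) + 2f(u_2) + 2f(u_3) + f(u_4)].
Sum ≈ 5.95820.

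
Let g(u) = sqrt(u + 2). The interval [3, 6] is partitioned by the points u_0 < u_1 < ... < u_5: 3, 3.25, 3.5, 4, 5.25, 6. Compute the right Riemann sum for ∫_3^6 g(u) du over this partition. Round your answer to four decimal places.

Subinterval widths: 0.25, 0.25, 0.5, 1.25, 0.75.
Right endpoints: 3.25, 3.5, 4, 5.25, 6.
g(3.25) ≈ 2.2913, g(3.5) ≈ 2.3452, g(4) ≈ 2.4495, g(5.25) ≈ 2.6926, g(6) ≈ 2.8284.
Sum = Σ Δu_i · g(u_i).
Sum ≈ 7.8709.

7.8709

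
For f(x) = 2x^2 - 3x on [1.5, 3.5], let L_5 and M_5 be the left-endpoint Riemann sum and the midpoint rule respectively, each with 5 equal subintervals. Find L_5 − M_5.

L_5 = 8.64.
M_5 = 11.28.
L_5 − M_5 = -2.64.

-2.64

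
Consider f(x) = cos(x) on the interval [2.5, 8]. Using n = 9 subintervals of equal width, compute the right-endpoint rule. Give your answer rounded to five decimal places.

0.57898

Δx = (8 − 2.5)/9 = 11/18.
Right endpoints: 28/9, 67/18, 13/3, 89/18, 50/9, 37/6, 61/9, 133/18, 8.
f(28/9) ≈ -0.99954, f(67/18) ≈ -0.83612, f(13/3) ≈ -0.37004, f(89/18) ≈ 0.22998, f(50/9) ≈ 0.74675, f(37/6) ≈ 0.99322, f(61/9) ≈ 0.88016, f(133/18) ≈ 0.44851, f(8) ≈ -0.14550.
Sum = Δx · [f(28/9) + f(67/18) + f(13/3) + ...].
Sum ≈ 0.57898.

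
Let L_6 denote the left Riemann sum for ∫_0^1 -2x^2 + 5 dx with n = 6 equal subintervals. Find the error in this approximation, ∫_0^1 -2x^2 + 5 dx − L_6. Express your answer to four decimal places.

Exact integral: ∫_0^1 f(x) dx ≈ 4.333333.
L_6 ≈ 4.490741.
Error ≈ 4.333333 − 4.490741 ≈ -0.1574.

-0.1574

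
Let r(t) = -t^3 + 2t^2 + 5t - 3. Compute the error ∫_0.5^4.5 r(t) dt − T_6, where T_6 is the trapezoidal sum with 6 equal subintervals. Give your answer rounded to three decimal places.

Exact integral: ∫_0.5^4.5 r(t) dt ≈ -3.83333.
T_6 ≈ -5.46296.
Error ≈ -3.83333 − (-5.46296) ≈ 1.630.

1.630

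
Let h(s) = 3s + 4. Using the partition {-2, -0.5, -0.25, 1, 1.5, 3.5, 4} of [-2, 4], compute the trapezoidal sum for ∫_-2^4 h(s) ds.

Subinterval widths: 1.5, 0.25, 1.25, 0.5, 2, 0.5.
h(-2) = -2, h(-0.5) = 2.5, h(-0.25) = 3.25, h(1) = 7, h(1.5) = 8.5, h(3.5) = 14.5, h(4) = 16.
On each subinterval the trapezoid contributes (Δs_i/2)·[h(s_{i-1}) + h(s_i)].
Sum = 42.

42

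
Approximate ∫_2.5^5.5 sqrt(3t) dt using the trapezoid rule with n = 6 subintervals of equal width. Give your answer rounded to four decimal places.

10.3260

Δt = (5.5 − 2.5)/6 = 0.5.
f(2.5) ≈ 2.7386, f(3) ≈ 3.0000, f(3.5) ≈ 3.2404, f(4) ≈ 3.4641, f(4.5) ≈ 3.6742, f(5) ≈ 3.8730, f(5.5) ≈ 4.0620.
T_6 = (Δt/2)·[f(t_0) + 2f(t_1) + ... + 2f(t_{5}) + f(t_6)].
Sum ≈ 10.3260.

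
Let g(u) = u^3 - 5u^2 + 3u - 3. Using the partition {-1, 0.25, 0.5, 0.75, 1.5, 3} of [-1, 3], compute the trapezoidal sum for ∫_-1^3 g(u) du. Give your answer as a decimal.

-27.80859375

Subinterval widths: 1.25, 0.25, 0.25, 0.75, 1.5.
g(-1) = -12, g(0.25) = -2.546875, g(0.5) = -2.625, g(0.75) = -3.140625, g(1.5) = -6.375, g(3) = -12.
On each subinterval the trapezoid contributes (Δu_i/2)·[g(u_{i-1}) + g(u_i)].
Sum = -27.80859375.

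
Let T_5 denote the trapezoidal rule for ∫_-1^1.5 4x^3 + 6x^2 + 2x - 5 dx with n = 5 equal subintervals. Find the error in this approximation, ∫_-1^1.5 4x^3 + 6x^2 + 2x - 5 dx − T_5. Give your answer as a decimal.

Exact integral: ∫_-1^1.5 f(x) dx = 1.5625.
T_5 = 2.5.
Error = 1.5625 − 2.5 = -0.9375.

-0.9375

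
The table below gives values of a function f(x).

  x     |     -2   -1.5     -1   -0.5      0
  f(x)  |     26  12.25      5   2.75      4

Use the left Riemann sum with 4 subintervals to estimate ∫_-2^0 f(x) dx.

23

Δx = 0.5.
Sum = 0.5·[26 + 12.25 + 5 + 2.75] = 23.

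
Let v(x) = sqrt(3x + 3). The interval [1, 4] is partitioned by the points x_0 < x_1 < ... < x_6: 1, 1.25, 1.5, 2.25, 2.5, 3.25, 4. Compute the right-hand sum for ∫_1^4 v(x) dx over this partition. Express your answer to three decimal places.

10.069

Subinterval widths: 0.25, 0.25, 0.75, 0.25, 0.75, 0.75.
Right endpoints: 1.25, 1.5, 2.25, 2.5, 3.25, 4.
v(1.25) ≈ 2.598, v(1.5) ≈ 2.739, v(2.25) ≈ 3.122, v(2.5) ≈ 3.240, v(3.25) ≈ 3.571, v(4) ≈ 3.873.
Sum = Σ Δx_i · v(x_i).
Sum ≈ 10.069.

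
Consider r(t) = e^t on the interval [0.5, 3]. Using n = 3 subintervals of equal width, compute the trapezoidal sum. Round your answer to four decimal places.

19.4916

Δt = (3 − 0.5)/3 = 5/6.
r(0.5) ≈ 1.6487, r(4/3) ≈ 3.7937, r(13/6) ≈ 8.7291, r(3) ≈ 20.0855.
T_3 = (Δt/2)·[r(t_0) + 2r(t_1) + 2r(t_2) + r(t_3)].
Sum ≈ 19.4916.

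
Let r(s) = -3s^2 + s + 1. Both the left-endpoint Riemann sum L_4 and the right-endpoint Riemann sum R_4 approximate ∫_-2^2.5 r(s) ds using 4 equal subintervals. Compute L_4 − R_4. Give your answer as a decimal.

L_4 = -19.58203125.
R_4 = -22.11328125.
L_4 − R_4 = 2.53125.

2.53125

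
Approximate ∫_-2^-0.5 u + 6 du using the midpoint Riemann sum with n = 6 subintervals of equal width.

7.125

Δu = (-0.5 − (-2))/6 = 0.25.
Midpoints: -1.875, -1.625, -1.375, -1.125, -0.875, -0.625.
f(-1.875) = 4.125, f(-1.625) = 4.375, f(-1.375) = 4.625, f(-1.125) = 4.875, f(-0.875) = 5.125, f(-0.625) = 5.375.
Sum = Δu · [f(-1.875) + f(-1.625) + f(-1.375) + ...].
Sum = 7.125.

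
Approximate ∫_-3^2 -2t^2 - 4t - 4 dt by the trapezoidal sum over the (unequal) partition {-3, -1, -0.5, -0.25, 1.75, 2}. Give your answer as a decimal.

Subinterval widths: 2, 0.5, 0.25, 2, 0.25.
f(-3) = -10, f(-1) = -2, f(-0.5) = -2.5, f(-0.25) = -3.125, f(1.75) = -17.125, f(2) = -20.
On each subinterval the trapezoid contributes (Δt_i/2)·[f(t_{i-1}) + f(t_i)].
Sum = -38.71875.

-38.71875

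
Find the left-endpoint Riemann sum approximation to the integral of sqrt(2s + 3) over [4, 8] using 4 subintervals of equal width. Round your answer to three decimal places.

14.918

Δs = (8 − 4)/4 = 1.
Left endpoints: 4, 5, 6, 7.
f(4) ≈ 3.317, f(5) ≈ 3.606, f(6) ≈ 3.873, f(7) ≈ 4.123.
Sum = Δs · [f(4) + f(5) + f(6) + f(7)].
Sum ≈ 14.918.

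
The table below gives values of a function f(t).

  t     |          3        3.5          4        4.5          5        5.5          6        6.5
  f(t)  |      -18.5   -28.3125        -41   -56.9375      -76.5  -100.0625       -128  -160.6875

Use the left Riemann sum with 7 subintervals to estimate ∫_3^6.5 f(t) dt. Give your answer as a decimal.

Δt = 0.5.
Sum = 0.5·[(-18.5) + (-28.3125) + (-41) + (-56.9375) + (-76.5) + (-100.0625) + (-128)] = -224.65625.

-224.65625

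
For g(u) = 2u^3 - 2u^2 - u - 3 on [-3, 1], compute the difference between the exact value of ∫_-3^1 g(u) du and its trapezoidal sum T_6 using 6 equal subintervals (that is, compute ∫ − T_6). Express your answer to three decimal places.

2.370

Exact integral: ∫_-3^1 g(u) du ≈ -66.66667.
T_6 ≈ -69.03704.
Error ≈ -66.66667 − (-69.03704) ≈ 2.370.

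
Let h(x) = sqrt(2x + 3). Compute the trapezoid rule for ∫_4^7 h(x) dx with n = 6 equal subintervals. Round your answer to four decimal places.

Δx = (7 − 4)/6 = 0.5.
h(4) ≈ 3.3166, h(4.5) ≈ 3.4641, h(5) ≈ 3.6056, h(5.5) ≈ 3.7417, h(6) ≈ 3.8730, h(6.5) ≈ 4.0000, h(7) ≈ 4.1231.
T_6 = (Δx/2)·[h(x_0) + 2h(x_1) + ... + 2h(x_{5}) + h(x_6)].
Sum ≈ 11.2021.

11.2021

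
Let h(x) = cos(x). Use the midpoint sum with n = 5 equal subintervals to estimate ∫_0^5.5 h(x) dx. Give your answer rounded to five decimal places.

Δx = (5.5 − 0)/5 = 1.1.
Midpoints: 0.55, 1.65, 2.75, 3.85, 4.95.
h(0.55) ≈ 0.85252, h(1.65) ≈ -0.07912, h(2.75) ≈ -0.92430, h(3.85) ≈ -0.75940, h(4.95) ≈ 0.23538.
Sum = Δx · [h(0.55) + h(1.65) + h(2.75) + h(3.85) + h(4.95)].
Sum ≈ -0.74241.

-0.74241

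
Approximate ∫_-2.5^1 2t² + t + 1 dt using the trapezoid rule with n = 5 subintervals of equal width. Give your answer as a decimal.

Δt = (1 − (-2.5))/5 = 0.7.
f(-2.5) = 11, f(-1.8) = 5.68, f(-1.1) = 2.32, f(-0.4) = 0.92, f(0.3) = 1.48, f(1) = 4.
T_5 = (Δt/2)·[f(t_0) + 2f(t_1) + ... + 2f(t_{4}) + f(t_5)].
Sum = 12.53.

12.53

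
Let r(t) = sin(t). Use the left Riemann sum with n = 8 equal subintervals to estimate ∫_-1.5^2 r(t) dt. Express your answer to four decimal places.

Δt = (2 − (-1.5))/8 = 0.4375.
Left endpoints: -1.5, -1.0625, -0.625, -0.1875, 0.25, 0.6875, 1.125, 1.5625.
r(-1.5) ≈ -0.9975, r(-1.0625) ≈ -0.8736, r(-0.625) ≈ -0.5851, r(-0.1875) ≈ -0.1864, r(0.25) ≈ 0.2474, r(0.6875) ≈ 0.6346, r(1.125) ≈ 0.9023, r(1.5625) ≈ 1.0000.
Sum = Δt · [r(-1.5) + r(-1.0625) + r(-0.625) + ...].
Sum ≈ 0.0620.

0.0620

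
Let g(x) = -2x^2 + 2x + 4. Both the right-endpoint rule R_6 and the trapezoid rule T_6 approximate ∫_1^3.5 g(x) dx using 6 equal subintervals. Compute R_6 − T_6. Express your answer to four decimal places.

-3.6458

R_6 ≈ -10.457176.
T_6 ≈ -6.811343.
R_6 − T_6 ≈ -3.6458.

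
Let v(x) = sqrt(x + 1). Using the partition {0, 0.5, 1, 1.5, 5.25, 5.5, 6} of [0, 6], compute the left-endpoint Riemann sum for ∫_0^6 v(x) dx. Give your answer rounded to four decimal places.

9.6485

Subinterval widths: 0.5, 0.5, 0.5, 3.75, 0.25, 0.5.
Left endpoints: 0, 0.5, 1, 1.5, 5.25, 5.5.
v(0) ≈ 1.0000, v(0.5) ≈ 1.2247, v(1) ≈ 1.4142, v(1.5) ≈ 1.5811, v(5.25) ≈ 2.5000, v(5.5) ≈ 2.5495.
Sum = Σ Δx_i · v(x_i).
Sum ≈ 9.6485.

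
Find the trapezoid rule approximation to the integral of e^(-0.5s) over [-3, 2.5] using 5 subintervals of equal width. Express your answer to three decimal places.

Δs = (2.5 − (-3))/5 = 1.1.
f(-3) ≈ 4.482, f(-1.9) ≈ 2.586, f(-0.8) ≈ 1.492, f(0.3) ≈ 0.861, f(1.4) ≈ 0.497, f(2.5) ≈ 0.287.
T_5 = (Δs/2)·[f(s_0) + 2f(s_1) + ... + 2f(s_{4}) + f(s_5)].
Sum ≈ 8.601.

8.601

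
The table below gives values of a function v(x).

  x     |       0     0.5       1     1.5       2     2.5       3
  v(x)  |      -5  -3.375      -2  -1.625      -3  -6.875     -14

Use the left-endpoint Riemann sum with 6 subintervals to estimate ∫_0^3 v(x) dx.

-10.9375

Δx = 0.5.
Sum = 0.5·[(-5) + (-3.375) + (-2) + (-1.625) + (-3) + (-6.875)] = -10.9375.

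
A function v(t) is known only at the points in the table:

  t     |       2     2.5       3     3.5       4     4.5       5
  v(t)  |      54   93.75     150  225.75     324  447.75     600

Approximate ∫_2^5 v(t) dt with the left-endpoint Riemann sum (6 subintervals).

647.625

Δt = 0.5.
Sum = 0.5·[54 + 93.75 + 150 + 225.75 + 324 + 447.75] = 647.625.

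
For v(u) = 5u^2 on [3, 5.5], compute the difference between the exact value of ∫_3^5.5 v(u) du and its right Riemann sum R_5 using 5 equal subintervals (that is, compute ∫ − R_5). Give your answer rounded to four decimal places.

-27.0833

Exact integral: ∫_3^5.5 v(u) du ≈ 232.291667.
R_5 = 259.375.
Error ≈ 232.291667 − 259.375 ≈ -27.0833.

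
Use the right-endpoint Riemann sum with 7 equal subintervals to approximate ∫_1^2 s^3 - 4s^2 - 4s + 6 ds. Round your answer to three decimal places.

Δs = (2 − 1)/7 = 1/7.
Right endpoints: 8/7, 9/7, 10/7, 11/7, 12/7, 13/7, 2.
f(8/7) = -790/343, f(9/7) = -1245/343, f(10/7) = -1702/343, f(11/7) = -2155/343, f(12/7) = -2598/343, f(13/7) = -3025/343, f(2) = -10.
Sum = Δs · [f(8/7) + f(9/7) + f(10/7) + ...].
Sum ≈ -6.224.

-6.224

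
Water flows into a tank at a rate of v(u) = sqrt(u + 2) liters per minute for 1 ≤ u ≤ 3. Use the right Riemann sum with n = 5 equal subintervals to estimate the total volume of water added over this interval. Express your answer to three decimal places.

Δu = (3 − 1)/5 = 0.4.
Right endpoints: 1.4, 1.8, 2.2, 2.6, 3.
v(1.4) ≈ 1.844, v(1.8) ≈ 1.949, v(2.2) ≈ 2.049, v(2.6) ≈ 2.145, v(3) ≈ 2.236.
Sum = Δu · [v(1.4) + v(1.8) + v(2.2) + v(2.6) + v(3)].
Sum ≈ 4.089.

4.089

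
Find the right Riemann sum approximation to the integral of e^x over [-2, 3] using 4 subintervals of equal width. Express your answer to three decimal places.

Δx = (3 − (-2))/4 = 1.25.
Right endpoints: -0.75, 0.5, 1.75, 3.
f(-0.75) ≈ 0.472, f(0.5) ≈ 1.649, f(1.75) ≈ 5.755, f(3) ≈ 20.086.
Sum = Δx · [f(-0.75) + f(0.5) + f(1.75) + f(3)].
Sum ≈ 34.952.

34.952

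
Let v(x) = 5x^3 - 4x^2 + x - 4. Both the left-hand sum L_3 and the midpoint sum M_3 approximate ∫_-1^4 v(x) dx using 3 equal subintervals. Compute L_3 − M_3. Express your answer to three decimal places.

-160.764

L_3 ≈ 37.40741.
M_3 ≈ 198.17130.
L_3 − M_3 ≈ -160.764.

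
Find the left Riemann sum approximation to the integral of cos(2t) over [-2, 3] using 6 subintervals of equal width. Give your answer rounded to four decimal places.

Δt = (3 − (-2))/6 = 5/6.
Left endpoints: -2, -7/6, -1/3, 0.5, 4/3, 13/6.
f(-2) ≈ -0.6536, f(-7/6) ≈ -0.6908, f(-1/3) ≈ 0.7859, f(0.5) ≈ 0.5403, f(4/3) ≈ -0.8893, f(13/6) ≈ -0.3700.
Sum = Δt · [f(-2) + f(-7/6) + f(-1/3) + ...].
Sum ≈ -1.0647.

-1.0647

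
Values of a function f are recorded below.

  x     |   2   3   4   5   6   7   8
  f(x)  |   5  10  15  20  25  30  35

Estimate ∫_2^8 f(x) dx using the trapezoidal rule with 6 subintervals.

120

Δx = 1.
T_6 = (1/2)·[5 + 2·10 + 2·15 + 2·20 + 2·25 + 2·30 + 35] = 120.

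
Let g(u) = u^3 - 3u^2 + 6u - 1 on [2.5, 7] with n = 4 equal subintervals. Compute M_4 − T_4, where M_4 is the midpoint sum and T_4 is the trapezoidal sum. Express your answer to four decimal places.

-16.0181

M_4 ≈ 381.520020.
T_4 ≈ 397.538086.
M_4 − T_4 ≈ -16.0181.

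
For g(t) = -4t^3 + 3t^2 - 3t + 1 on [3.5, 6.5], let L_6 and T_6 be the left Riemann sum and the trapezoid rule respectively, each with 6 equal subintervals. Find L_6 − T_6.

211.5

L_6 = -1240.875.
T_6 = -1452.375.
L_6 − T_6 = 211.5.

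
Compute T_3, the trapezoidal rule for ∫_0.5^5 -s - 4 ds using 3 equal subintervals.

Δs = (5 − 0.5)/3 = 1.5.
f(0.5) = -4.5, f(2) = -6, f(3.5) = -7.5, f(5) = -9.
T_3 = (Δs/2)·[f(s_0) + 2f(s_1) + 2f(s_2) + f(s_3)].
Sum = -30.375.

-30.375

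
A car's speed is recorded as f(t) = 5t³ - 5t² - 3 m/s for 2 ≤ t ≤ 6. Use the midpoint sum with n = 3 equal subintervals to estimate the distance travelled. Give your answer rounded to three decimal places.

Δt = (6 − 2)/3 = 4/3.
Midpoints: 8/3, 4, 16/3.
f(8/3) = 1519/27, f(4) = 237, f(16/3) = 16559/27.
Sum = Δt · [f(8/3) + f(4) + f(16/3)].
Sum ≈ 1208.741.

1208.741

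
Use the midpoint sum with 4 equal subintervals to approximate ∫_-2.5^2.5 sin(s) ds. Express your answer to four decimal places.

Δs = (2.5 − (-2.5))/4 = 1.25.
Midpoints: -1.875, -0.625, 0.625, 1.875.
f(-1.875) ≈ -0.9541, f(-0.625) ≈ -0.5851, f(0.625) ≈ 0.5851, f(1.875) ≈ 0.9541.
Sum = Δs · [f(-1.875) + f(-0.625) + f(0.625) + f(1.875)].
Sum ≈ 0.0000.

0.0000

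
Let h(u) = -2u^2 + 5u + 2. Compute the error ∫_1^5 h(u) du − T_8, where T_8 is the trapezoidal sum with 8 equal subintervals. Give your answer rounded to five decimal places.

0.33333

Exact integral: ∫_1^5 h(u) du ≈ -14.6666667.
T_8 = -15.
Error ≈ -14.6666667 − (-15) ≈ 0.33333.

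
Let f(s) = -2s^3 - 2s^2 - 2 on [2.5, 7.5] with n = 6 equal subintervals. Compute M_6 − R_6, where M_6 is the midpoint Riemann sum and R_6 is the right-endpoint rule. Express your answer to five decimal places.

407.98611

M_6 ≈ -1834.0740741.
R_6 ≈ -2242.0601852.
M_6 − R_6 ≈ 407.98611.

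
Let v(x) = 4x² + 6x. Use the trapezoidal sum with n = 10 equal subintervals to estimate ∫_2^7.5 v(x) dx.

Δx = (7.5 − 2)/10 = 0.55.
v(2) = 28, v(2.55) = 41.31, v(3.1) = 57.04, v(3.65) = 75.19, v(4.2) = 95.76, v(4.75) = 118.75, v(5.3) = 144.16, v(5.85) = 171.99, v(6.4) = 202.24, v(6.95) = 234.91, v(7.5) = 270.
T_10 = (Δx/2)·[v(x_0) + 2v(x_1) + ... + 2v(x_{9}) + v(x_10)].
Sum = 709.6925.

709.6925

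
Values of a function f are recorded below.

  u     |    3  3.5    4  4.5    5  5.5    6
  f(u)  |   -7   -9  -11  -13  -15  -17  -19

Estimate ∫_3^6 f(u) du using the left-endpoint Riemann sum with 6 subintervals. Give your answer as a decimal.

-36

Δu = 0.5.
Sum = 0.5·[(-7) + (-9) + (-11) + (-13) + (-15) + (-17)] = -36.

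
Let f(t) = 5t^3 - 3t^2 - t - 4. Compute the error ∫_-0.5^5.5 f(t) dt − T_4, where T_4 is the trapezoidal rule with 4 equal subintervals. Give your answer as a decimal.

Exact integral: ∫_-0.5^5.5 f(t) dt = 938.25.
T_4 = 1015.875.
Error = 938.25 − 1015.875 = -77.625.

-77.625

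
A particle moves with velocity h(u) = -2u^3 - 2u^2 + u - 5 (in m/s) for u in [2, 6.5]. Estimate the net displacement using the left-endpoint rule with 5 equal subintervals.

Δu = (6.5 − 2)/5 = 0.9.
Left endpoints: 2, 2.9, 3.8, 4.7, 5.6.
h(2) = -27, h(2.9) = -67.698, h(3.8) = -139.824, h(4.7) = -252.126, h(5.6) = -413.352.
Sum = Δu · [h(2) + h(2.9) + h(3.8) + h(4.7) + h(5.6)].
Sum = -810.

-810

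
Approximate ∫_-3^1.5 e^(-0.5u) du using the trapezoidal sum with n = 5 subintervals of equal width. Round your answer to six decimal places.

8.153505

Δu = (1.5 − (-3))/5 = 0.9.
f(-3) ≈ 4.481689, f(-2.1) ≈ 2.857651, f(-1.2) ≈ 1.822119, f(-0.3) ≈ 1.161834, f(0.6) ≈ 0.740818, f(1.5) ≈ 0.472367.
T_5 = (Δu/2)·[f(u_0) + 2f(u_1) + ... + 2f(u_{4}) + f(u_5)].
Sum ≈ 8.153505.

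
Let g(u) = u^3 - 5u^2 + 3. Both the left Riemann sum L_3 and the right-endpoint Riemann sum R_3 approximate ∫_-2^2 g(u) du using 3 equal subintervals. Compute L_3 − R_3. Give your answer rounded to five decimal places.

L_3 ≈ -31.2592593.
R_3 ≈ -9.9259259.
L_3 − R_3 ≈ -21.33333.

-21.33333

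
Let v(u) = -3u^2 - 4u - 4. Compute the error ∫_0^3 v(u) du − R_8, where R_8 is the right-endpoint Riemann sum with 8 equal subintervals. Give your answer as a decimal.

Exact integral: ∫_0^3 v(u) du = -57.
R_8 = -64.5234375.
Error = -57 − (-64.5234375) = 7.5234375.

7.5234375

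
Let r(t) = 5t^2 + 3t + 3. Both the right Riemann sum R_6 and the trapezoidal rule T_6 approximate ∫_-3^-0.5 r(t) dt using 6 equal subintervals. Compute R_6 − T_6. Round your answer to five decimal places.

R_6 ≈ 31.9762731.
T_6 ≈ 39.5283565.
R_6 − T_6 ≈ -7.55208.

-7.55208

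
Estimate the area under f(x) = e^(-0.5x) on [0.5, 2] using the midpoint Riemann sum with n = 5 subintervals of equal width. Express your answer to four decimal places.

Δx = (2 − 0.5)/5 = 0.3.
Midpoints: 0.65, 0.95, 1.25, 1.55, 1.85.
f(0.65) ≈ 0.7225, f(0.95) ≈ 0.6219, f(1.25) ≈ 0.5353, f(1.55) ≈ 0.4607, f(1.85) ≈ 0.3965.
Sum = Δx · [f(0.65) + f(0.95) + f(1.25) + f(1.55) + f(1.85)].
Sum ≈ 0.8211.

0.8211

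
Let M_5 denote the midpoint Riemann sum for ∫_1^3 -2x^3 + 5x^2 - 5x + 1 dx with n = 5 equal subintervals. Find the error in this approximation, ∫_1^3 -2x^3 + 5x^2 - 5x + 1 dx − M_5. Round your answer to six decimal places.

-0.186667

Exact integral: ∫_1^3 f(x) dx ≈ -14.66666667.
M_5 = -14.48.
Error ≈ -14.66666667 − (-14.48) ≈ -0.186667.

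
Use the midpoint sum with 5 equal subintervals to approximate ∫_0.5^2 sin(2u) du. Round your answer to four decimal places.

0.6060

Δu = (2 − 0.5)/5 = 0.3.
Midpoints: 0.65, 0.95, 1.25, 1.55, 1.85.
f(0.65) ≈ 0.9636, f(0.95) ≈ 0.9463, f(1.25) ≈ 0.5985, f(1.55) ≈ 0.0416, f(1.85) ≈ -0.5298.
Sum = Δu · [f(0.65) + f(0.95) + f(1.25) + f(1.55) + f(1.85)].
Sum ≈ 0.6060.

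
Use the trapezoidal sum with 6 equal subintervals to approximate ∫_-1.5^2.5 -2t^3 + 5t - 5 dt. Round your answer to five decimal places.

-27.88889

Δt = (2.5 − (-1.5))/6 = 2/3.
f(-1.5) = -5.75, f(-5/6) = -865/108, f(-1/6) = -629/108, f(0.5) = -2.75, f(7/6) = -253/108, f(11/6) = -881/108, f(2.5) = -23.75.
T_6 = (Δt/2)·[f(t_0) + 2f(t_1) + ... + 2f(t_{5}) + f(t_6)].
Sum ≈ -27.88889.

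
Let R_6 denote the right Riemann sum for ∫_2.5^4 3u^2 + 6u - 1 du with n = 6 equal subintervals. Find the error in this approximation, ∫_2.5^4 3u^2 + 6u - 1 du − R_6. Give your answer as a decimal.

-4.828125

Exact integral: ∫_2.5^4 f(u) du = 76.125.
R_6 = 80.953125.
Error = 76.125 − 80.953125 = -4.828125.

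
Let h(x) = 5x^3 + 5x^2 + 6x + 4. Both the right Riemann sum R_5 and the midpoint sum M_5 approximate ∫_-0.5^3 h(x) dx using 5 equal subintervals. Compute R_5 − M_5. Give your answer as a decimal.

R_5 = 263.55.
M_5 = 183.2359375.
R_5 − M_5 = 80.3140625.

80.3140625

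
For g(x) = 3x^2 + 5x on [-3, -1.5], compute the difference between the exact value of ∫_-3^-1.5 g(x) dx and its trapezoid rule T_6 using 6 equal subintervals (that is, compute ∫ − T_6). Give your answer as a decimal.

-0.046875

Exact integral: ∫_-3^-1.5 g(x) dx = 6.75.
T_6 = 6.796875.
Error = 6.75 − 6.796875 = -0.046875.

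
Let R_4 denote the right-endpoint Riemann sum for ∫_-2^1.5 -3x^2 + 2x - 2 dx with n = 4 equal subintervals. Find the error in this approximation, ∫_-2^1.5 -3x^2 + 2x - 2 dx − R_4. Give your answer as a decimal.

-4.01953125

Exact integral: ∫_-2^1.5 f(x) dx = -20.125.
R_4 = -16.10546875.
Error = -20.125 − (-16.10546875) = -4.01953125.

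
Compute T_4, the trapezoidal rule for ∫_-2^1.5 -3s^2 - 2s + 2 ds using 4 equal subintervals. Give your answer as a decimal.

-3.96484375

Δs = (1.5 − (-2))/4 = 0.875.
f(-2) = -6, f(-1.125) = 0.453125, f(-0.25) = 2.3125, f(0.625) = -0.421875, f(1.5) = -7.75.
T_4 = (Δs/2)·[f(s_0) + 2f(s_1) + 2f(s_2) + 2f(s_3) + f(s_4)].
Sum = -3.96484375.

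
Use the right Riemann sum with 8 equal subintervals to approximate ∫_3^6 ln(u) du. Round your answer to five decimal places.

4.58273

Δu = (6 − 3)/8 = 0.375.
Right endpoints: 3.375, 3.75, 4.125, 4.5, 4.875, 5.25, 5.625, 6.
f(3.375) ≈ 1.21640, f(3.75) ≈ 1.32176, f(4.125) ≈ 1.41707, f(4.5) ≈ 1.50408, f(4.875) ≈ 1.58412, f(5.25) ≈ 1.65823, f(5.625) ≈ 1.72722, f(6) ≈ 1.79176.
Sum = Δu · [f(3.375) + f(3.75) + f(4.125) + ...].
Sum ≈ 4.58273.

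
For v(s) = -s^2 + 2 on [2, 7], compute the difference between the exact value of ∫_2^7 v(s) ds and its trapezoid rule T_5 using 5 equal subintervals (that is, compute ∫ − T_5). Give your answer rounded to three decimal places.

Exact integral: ∫_2^7 v(s) ds ≈ -101.66667.
T_5 = -102.5.
Error ≈ -101.66667 − (-102.5) ≈ 0.833.

0.833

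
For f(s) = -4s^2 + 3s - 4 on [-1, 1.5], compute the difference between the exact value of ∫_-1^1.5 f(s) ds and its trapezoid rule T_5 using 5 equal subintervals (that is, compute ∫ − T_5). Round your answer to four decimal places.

0.4167

Exact integral: ∫_-1^1.5 f(s) ds ≈ -13.958333.
T_5 = -14.375.
Error ≈ -13.958333 − (-14.375) ≈ 0.4167.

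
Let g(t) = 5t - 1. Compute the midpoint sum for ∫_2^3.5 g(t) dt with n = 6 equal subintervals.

19.125

Δt = (3.5 − 2)/6 = 0.25.
Midpoints: 2.125, 2.375, 2.625, 2.875, 3.125, 3.375.
g(2.125) = 9.625, g(2.375) = 10.875, g(2.625) = 12.125, g(2.875) = 13.375, g(3.125) = 14.625, g(3.375) = 15.875.
Sum = Δt · [g(2.125) + g(2.375) + g(2.625) + ...].
Sum = 19.125.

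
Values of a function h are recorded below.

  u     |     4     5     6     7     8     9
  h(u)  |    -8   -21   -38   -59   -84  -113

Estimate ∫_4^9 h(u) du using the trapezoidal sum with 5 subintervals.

-262.5

Δu = 1.
T_5 = (1/2)·[(-8) + 2·(-21) + 2·(-38) + 2·(-59) + 2·(-84) + (-113)] = -262.5.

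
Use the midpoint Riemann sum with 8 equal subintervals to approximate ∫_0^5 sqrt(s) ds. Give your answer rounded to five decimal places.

7.48001

Δs = (5 − 0)/8 = 0.625.
Midpoints: 0.3125, 0.9375, 1.5625, 2.1875, 2.8125, 3.4375, 4.0625, 4.6875.
f(0.3125) ≈ 0.55902, f(0.9375) ≈ 0.96825, f(1.5625) ≈ 1.25000, f(2.1875) ≈ 1.47902, f(2.8125) ≈ 1.67705, f(3.4375) ≈ 1.85405, f(4.0625) ≈ 2.01556, f(4.6875) ≈ 2.16506.
Sum = Δs · [f(0.3125) + f(0.9375) + f(1.5625) + ...].
Sum ≈ 7.48001.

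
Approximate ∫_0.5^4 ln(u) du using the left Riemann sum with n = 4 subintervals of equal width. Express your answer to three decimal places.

Δu = (4 − 0.5)/4 = 0.875.
Left endpoints: 0.5, 1.375, 2.25, 3.125.
f(0.5) ≈ -0.693, f(1.375) ≈ 0.318, f(2.25) ≈ 0.811, f(3.125) ≈ 1.139.
Sum = Δu · [f(0.5) + f(1.375) + f(2.25) + f(3.125)].
Sum ≈ 1.379.

1.379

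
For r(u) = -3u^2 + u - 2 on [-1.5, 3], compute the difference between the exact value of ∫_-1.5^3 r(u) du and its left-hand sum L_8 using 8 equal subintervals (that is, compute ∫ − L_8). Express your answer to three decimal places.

-3.718

Exact integral: ∫_-1.5^3 r(u) du = -36.
L_8 ≈ -32.28223.
Error ≈ -36 − (-32.28223) ≈ -3.718.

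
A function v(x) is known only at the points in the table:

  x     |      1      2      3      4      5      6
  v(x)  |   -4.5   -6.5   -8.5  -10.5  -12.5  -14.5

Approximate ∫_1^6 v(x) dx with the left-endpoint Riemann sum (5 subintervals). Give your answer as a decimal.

-42.5

Δx = 1.
Sum = 1·[(-4.5) + (-6.5) + (-8.5) + (-10.5) + (-12.5)] = -42.5.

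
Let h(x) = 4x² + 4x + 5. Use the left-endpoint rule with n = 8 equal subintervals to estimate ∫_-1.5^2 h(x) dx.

Δx = (2 − (-1.5))/8 = 0.4375.
Left endpoints: -1.5, -1.0625, -0.625, -0.1875, 0.25, 0.6875, 1.125, 1.5625.
h(-1.5) = 8, h(-1.0625) = 5.265625, h(-0.625) = 4.0625, h(-0.1875) = 4.390625, h(0.25) = 6.25, h(0.6875) = 9.640625, h(1.125) = 14.5625, h(1.5625) = 21.015625.
Sum = Δx · [h(-1.5) + h(-1.0625) + h(-0.625) + ...].
Sum = 32.01953125.

32.01953125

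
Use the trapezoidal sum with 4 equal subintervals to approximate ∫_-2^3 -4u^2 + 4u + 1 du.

-36.875

Δu = (3 − (-2))/4 = 1.25.
f(-2) = -23, f(-0.75) = -4.25, f(0.5) = 2, f(1.75) = -4.25, f(3) = -23.
T_4 = (Δu/2)·[f(u_0) + 2f(u_1) + 2f(u_2) + 2f(u_3) + f(u_4)].
Sum = -36.875.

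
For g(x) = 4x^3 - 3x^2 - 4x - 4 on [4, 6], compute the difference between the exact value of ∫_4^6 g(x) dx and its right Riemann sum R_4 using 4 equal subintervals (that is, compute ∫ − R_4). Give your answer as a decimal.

Exact integral: ∫_4^6 g(x) dx = 840.
R_4 = 979.75.
Error = 840 − 979.75 = -139.75.

-139.75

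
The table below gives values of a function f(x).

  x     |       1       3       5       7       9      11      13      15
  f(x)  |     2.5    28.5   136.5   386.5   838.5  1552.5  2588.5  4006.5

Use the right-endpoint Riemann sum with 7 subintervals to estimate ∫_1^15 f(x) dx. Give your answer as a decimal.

Δx = 2.
Sum = 2·[28.5 + 136.5 + 386.5 + 838.5 + 1552.5 + 2588.5 + 4006.5] = 19075.

19075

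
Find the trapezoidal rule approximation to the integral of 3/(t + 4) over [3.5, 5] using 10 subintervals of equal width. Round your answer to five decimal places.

0.54700

Δt = (5 − 3.5)/10 = 0.15.
f(3.5) = 0.4, f(3.65) = 20/51, f(3.8) = 5/13, f(3.95) = 20/53, f(4.1) = 10/27, f(4.25) = 4/11, f(4.4) = 5/14, f(4.55) = 20/57, f(4.7) = 10/29, f(4.85) = 20/59, f(5) = 1/3.
T_10 = (Δt/2)·[f(t_0) + 2f(t_1) + ... + 2f(t_{9}) + f(t_10)].
Sum ≈ 0.54700.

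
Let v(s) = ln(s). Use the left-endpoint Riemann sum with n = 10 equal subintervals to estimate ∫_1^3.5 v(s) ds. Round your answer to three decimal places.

1.724

Δs = (3.5 − 1)/10 = 0.25.
Left endpoints: 1, 1.25, 1.5, 1.75, 2, 2.25, 2.5, 2.75, 3, 3.25.
v(1) ≈ 0.000, v(1.25) ≈ 0.223, v(1.5) ≈ 0.405, v(1.75) ≈ 0.560, v(2) ≈ 0.693, v(2.25) ≈ 0.811, v(2.5) ≈ 0.916, v(2.75) ≈ 1.012, v(3) ≈ 1.099, v(3.25) ≈ 1.179.
Sum = Δs · [v(1) + v(1.25) + v(1.5) + ...].
Sum ≈ 1.724.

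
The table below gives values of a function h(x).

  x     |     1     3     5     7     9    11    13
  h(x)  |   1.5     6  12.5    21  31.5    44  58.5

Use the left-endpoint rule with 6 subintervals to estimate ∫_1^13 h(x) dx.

233

Δx = 2.
Sum = 2·[1.5 + 6 + 12.5 + 21 + 31.5 + 44] = 233.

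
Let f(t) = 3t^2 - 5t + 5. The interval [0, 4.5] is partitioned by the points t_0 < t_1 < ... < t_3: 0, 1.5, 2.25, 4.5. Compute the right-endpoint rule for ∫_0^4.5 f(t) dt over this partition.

Subinterval widths: 1.5, 0.75, 2.25.
Right endpoints: 1.5, 2.25, 4.5.
f(1.5) = 4.25, f(2.25) = 8.9375, f(4.5) = 43.25.
Sum = Σ Δt_i · f(t_i).
Sum = 110.390625.

110.390625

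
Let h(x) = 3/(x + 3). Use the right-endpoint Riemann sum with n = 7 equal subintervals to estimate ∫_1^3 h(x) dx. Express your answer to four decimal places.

1.1814

Δx = (3 − 1)/7 = 2/7.
Right endpoints: 9/7, 11/7, 13/7, 15/7, 17/7, 19/7, 3.
h(9/7) = 0.7, h(11/7) = 0.65625, h(13/7) = 21/34, h(15/7) = 7/12, h(17/7) = 21/38, h(19/7) = 0.525, h(3) = 0.5.
Sum = Δx · [h(9/7) + h(11/7) + h(13/7) + ...].
Sum ≈ 1.1814.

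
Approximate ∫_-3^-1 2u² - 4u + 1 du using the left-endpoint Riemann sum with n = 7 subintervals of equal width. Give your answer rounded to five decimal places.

38.81633

Δu = (-1 − (-3))/7 = 2/7.
Left endpoints: -3, -19/7, -17/7, -15/7, -13/7, -11/7, -9/7.
f(-3) = 31, f(-19/7) = 1303/49, f(-17/7) = 1103/49, f(-15/7) = 919/49, f(-13/7) = 751/49, f(-11/7) = 599/49, f(-9/7) = 463/49.
Sum = Δu · [f(-3) + f(-19/7) + f(-17/7) + ...].
Sum ≈ 38.81633.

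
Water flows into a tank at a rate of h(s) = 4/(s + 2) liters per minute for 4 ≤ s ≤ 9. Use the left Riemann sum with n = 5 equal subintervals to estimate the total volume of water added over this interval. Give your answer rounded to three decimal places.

2.583

Δs = (9 − 4)/5 = 1.
Left endpoints: 4, 5, 6, 7, 8.
h(4) = 2/3, h(5) = 4/7, h(6) = 0.5, h(7) = 4/9, h(8) = 0.4.
Sum = Δs · [h(4) + h(5) + h(6) + h(7) + h(8)].
Sum ≈ 2.583.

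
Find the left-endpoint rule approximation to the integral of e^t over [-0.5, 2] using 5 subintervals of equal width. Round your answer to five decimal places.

Δt = (2 − (-0.5))/5 = 0.5.
Left endpoints: -0.5, 0, 0.5, 1, 1.5.
f(-0.5) ≈ 0.60653, f(0) ≈ 1.00000, f(0.5) ≈ 1.64872, f(1) ≈ 2.71828, f(1.5) ≈ 4.48169.
Sum = Δt · [f(-0.5) + f(0) + f(0.5) + f(1) + f(1.5)].
Sum ≈ 5.22761.

5.22761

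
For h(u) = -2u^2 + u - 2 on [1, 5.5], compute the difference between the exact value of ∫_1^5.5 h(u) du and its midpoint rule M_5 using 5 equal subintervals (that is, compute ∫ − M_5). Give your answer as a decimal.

Exact integral: ∫_1^5.5 h(u) du = -104.625.
M_5 = -104.0175.
Error = -104.625 − (-104.0175) = -0.6075.

-0.6075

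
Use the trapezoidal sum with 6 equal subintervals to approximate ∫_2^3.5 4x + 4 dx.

Δx = (3.5 − 2)/6 = 0.25.
f(2) = 12, f(2.25) = 13, f(2.5) = 14, f(2.75) = 15, f(3) = 16, f(3.25) = 17, f(3.5) = 18.
T_6 = (Δx/2)·[f(x_0) + 2f(x_1) + ... + 2f(x_{5}) + f(x_6)].
Sum = 22.5.

22.5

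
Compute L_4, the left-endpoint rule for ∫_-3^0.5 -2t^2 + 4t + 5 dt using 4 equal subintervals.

Δt = (0.5 − (-3))/4 = 0.875.
Left endpoints: -3, -2.125, -1.25, -0.375.
f(-3) = -25, f(-2.125) = -12.53125, f(-1.25) = -3.125, f(-0.375) = 3.21875.
Sum = Δt · [f(-3) + f(-2.125) + f(-1.25) + f(-0.375)].
Sum = -32.7578125.

-32.7578125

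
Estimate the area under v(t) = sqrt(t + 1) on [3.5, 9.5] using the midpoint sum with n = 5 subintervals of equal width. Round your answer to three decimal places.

Δt = (9.5 − 3.5)/5 = 1.2.
Midpoints: 4.1, 5.3, 6.5, 7.7, 8.9.
v(4.1) ≈ 2.258, v(5.3) ≈ 2.510, v(6.5) ≈ 2.739, v(7.7) ≈ 2.950, v(8.9) ≈ 3.146.
Sum = Δt · [v(4.1) + v(5.3) + v(6.5) + v(7.7) + v(8.9)].
Sum ≈ 16.323.

16.323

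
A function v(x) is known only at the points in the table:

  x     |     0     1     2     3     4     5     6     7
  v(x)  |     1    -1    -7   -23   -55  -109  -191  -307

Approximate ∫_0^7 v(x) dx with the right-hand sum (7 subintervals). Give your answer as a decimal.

Δx = 1.
Sum = 1·[(-1) + (-7) + (-23) + (-55) + (-109) + (-191) + (-307)] = -693.

-693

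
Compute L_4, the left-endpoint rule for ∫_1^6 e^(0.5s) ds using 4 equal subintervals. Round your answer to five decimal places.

Δs = (6 − 1)/4 = 1.25.
Left endpoints: 1, 2.25, 3.5, 4.75.
f(1) ≈ 1.64872, f(2.25) ≈ 3.08022, f(3.5) ≈ 5.75460, f(4.75) ≈ 10.75101.
Sum = Δs · [f(1) + f(2.25) + f(3.5) + f(4.75)].
Sum ≈ 26.54319.

26.54319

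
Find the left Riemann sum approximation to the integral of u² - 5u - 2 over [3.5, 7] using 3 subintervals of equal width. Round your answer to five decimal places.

Δu = (7 − 3.5)/3 = 7/6.
Left endpoints: 3.5, 14/3, 35/6.
f(3.5) = -7.25, f(14/3) = -32/9, f(35/6) = 103/36.
Sum = Δu · [f(3.5) + f(14/3) + f(35/6)].
Sum ≈ -9.26852.

-9.26852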